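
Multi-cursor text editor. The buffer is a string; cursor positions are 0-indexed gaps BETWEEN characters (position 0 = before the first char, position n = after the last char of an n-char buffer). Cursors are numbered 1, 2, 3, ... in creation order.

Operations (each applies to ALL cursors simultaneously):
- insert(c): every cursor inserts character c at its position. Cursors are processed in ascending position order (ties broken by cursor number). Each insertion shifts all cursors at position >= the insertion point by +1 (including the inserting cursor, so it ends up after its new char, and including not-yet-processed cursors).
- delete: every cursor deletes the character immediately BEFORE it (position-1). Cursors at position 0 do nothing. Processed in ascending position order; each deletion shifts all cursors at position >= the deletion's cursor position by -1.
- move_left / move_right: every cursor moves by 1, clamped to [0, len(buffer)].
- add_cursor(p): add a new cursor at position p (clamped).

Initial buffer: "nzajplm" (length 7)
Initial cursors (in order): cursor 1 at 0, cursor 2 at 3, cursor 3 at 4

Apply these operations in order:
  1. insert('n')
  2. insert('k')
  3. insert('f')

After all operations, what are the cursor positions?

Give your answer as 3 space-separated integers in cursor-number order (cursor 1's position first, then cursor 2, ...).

Answer: 3 9 13

Derivation:
After op 1 (insert('n')): buffer="nnzanjnplm" (len 10), cursors c1@1 c2@5 c3@7, authorship 1...2.3...
After op 2 (insert('k')): buffer="nknzankjnkplm" (len 13), cursors c1@2 c2@7 c3@10, authorship 11...22.33...
After op 3 (insert('f')): buffer="nkfnzankfjnkfplm" (len 16), cursors c1@3 c2@9 c3@13, authorship 111...222.333...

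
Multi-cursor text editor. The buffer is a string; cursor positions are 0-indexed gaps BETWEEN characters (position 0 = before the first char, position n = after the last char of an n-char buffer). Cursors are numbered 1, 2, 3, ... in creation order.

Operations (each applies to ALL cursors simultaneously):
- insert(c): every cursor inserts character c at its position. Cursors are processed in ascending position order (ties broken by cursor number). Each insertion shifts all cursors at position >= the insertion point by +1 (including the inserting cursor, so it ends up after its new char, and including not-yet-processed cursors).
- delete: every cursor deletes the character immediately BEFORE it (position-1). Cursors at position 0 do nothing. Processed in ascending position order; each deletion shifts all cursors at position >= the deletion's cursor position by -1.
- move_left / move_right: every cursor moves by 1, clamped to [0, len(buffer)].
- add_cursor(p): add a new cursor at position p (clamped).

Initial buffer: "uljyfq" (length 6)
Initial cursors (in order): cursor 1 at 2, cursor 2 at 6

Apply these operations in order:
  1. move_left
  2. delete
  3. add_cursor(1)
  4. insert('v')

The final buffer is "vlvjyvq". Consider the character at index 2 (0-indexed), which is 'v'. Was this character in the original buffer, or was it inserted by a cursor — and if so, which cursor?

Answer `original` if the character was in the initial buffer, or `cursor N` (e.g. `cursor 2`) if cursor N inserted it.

Answer: cursor 3

Derivation:
After op 1 (move_left): buffer="uljyfq" (len 6), cursors c1@1 c2@5, authorship ......
After op 2 (delete): buffer="ljyq" (len 4), cursors c1@0 c2@3, authorship ....
After op 3 (add_cursor(1)): buffer="ljyq" (len 4), cursors c1@0 c3@1 c2@3, authorship ....
After op 4 (insert('v')): buffer="vlvjyvq" (len 7), cursors c1@1 c3@3 c2@6, authorship 1.3..2.
Authorship (.=original, N=cursor N): 1 . 3 . . 2 .
Index 2: author = 3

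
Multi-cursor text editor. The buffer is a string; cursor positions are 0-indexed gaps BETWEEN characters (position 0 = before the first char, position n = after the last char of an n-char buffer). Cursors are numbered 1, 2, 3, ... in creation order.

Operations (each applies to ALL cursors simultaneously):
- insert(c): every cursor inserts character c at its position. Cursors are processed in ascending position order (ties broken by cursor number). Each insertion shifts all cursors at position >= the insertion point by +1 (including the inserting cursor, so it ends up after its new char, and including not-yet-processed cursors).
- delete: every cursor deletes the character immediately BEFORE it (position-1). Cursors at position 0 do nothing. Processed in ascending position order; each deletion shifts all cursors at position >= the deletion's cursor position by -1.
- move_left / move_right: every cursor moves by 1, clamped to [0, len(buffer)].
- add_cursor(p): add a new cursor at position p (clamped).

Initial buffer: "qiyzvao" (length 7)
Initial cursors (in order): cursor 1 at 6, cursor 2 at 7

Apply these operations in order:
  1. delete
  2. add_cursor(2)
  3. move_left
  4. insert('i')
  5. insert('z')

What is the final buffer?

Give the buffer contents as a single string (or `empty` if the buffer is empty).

After op 1 (delete): buffer="qiyzv" (len 5), cursors c1@5 c2@5, authorship .....
After op 2 (add_cursor(2)): buffer="qiyzv" (len 5), cursors c3@2 c1@5 c2@5, authorship .....
After op 3 (move_left): buffer="qiyzv" (len 5), cursors c3@1 c1@4 c2@4, authorship .....
After op 4 (insert('i')): buffer="qiiyziiv" (len 8), cursors c3@2 c1@7 c2@7, authorship .3...12.
After op 5 (insert('z')): buffer="qiziyziizzv" (len 11), cursors c3@3 c1@10 c2@10, authorship .33...1212.

Answer: qiziyziizzv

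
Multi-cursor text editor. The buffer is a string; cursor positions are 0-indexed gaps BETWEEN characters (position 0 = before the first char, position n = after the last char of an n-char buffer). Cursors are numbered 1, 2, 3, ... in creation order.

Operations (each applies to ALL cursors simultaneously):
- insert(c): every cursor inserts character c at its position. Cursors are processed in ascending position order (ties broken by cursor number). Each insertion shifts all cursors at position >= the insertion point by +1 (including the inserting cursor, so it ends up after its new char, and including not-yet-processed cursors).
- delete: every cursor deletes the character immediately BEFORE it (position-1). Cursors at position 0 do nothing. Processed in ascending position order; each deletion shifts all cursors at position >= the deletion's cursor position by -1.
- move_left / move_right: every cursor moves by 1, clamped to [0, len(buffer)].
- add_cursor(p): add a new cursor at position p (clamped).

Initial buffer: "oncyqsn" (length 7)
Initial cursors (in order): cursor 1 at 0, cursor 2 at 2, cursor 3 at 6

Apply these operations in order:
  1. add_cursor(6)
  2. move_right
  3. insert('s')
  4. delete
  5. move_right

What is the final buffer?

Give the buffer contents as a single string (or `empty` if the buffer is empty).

Answer: oncyqsn

Derivation:
After op 1 (add_cursor(6)): buffer="oncyqsn" (len 7), cursors c1@0 c2@2 c3@6 c4@6, authorship .......
After op 2 (move_right): buffer="oncyqsn" (len 7), cursors c1@1 c2@3 c3@7 c4@7, authorship .......
After op 3 (insert('s')): buffer="osncsyqsnss" (len 11), cursors c1@2 c2@5 c3@11 c4@11, authorship .1..2....34
After op 4 (delete): buffer="oncyqsn" (len 7), cursors c1@1 c2@3 c3@7 c4@7, authorship .......
After op 5 (move_right): buffer="oncyqsn" (len 7), cursors c1@2 c2@4 c3@7 c4@7, authorship .......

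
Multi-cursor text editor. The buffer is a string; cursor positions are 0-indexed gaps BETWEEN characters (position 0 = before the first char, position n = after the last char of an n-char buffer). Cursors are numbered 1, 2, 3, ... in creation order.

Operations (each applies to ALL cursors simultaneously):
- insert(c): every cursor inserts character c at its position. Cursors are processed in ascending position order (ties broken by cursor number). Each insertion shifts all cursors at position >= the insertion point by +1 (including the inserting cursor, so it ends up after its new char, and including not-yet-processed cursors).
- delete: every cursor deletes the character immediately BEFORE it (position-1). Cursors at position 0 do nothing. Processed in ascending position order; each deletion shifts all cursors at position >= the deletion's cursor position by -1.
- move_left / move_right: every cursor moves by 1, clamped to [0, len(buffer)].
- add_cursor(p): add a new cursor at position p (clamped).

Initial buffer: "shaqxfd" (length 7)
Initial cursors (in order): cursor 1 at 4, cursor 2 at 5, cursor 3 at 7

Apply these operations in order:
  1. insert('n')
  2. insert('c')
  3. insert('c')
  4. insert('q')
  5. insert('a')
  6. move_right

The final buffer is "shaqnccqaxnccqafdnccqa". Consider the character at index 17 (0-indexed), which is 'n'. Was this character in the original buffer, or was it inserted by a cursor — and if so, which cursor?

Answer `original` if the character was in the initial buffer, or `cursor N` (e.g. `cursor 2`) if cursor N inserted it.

Answer: cursor 3

Derivation:
After op 1 (insert('n')): buffer="shaqnxnfdn" (len 10), cursors c1@5 c2@7 c3@10, authorship ....1.2..3
After op 2 (insert('c')): buffer="shaqncxncfdnc" (len 13), cursors c1@6 c2@9 c3@13, authorship ....11.22..33
After op 3 (insert('c')): buffer="shaqnccxnccfdncc" (len 16), cursors c1@7 c2@11 c3@16, authorship ....111.222..333
After op 4 (insert('q')): buffer="shaqnccqxnccqfdnccq" (len 19), cursors c1@8 c2@13 c3@19, authorship ....1111.2222..3333
After op 5 (insert('a')): buffer="shaqnccqaxnccqafdnccqa" (len 22), cursors c1@9 c2@15 c3@22, authorship ....11111.22222..33333
After op 6 (move_right): buffer="shaqnccqaxnccqafdnccqa" (len 22), cursors c1@10 c2@16 c3@22, authorship ....11111.22222..33333
Authorship (.=original, N=cursor N): . . . . 1 1 1 1 1 . 2 2 2 2 2 . . 3 3 3 3 3
Index 17: author = 3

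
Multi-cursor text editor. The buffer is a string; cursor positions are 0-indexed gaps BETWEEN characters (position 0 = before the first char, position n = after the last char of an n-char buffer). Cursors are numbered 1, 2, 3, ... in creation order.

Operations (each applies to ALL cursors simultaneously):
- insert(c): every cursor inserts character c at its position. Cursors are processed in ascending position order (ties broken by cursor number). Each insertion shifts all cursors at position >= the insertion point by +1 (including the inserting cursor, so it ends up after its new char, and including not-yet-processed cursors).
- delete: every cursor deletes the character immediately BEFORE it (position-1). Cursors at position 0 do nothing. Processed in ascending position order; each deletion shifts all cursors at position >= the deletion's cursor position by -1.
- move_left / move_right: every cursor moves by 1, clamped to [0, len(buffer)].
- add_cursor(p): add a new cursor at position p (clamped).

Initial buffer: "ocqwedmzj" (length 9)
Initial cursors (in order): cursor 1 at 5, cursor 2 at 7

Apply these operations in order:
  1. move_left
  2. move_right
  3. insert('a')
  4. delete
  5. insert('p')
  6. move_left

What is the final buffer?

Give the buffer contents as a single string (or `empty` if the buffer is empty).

After op 1 (move_left): buffer="ocqwedmzj" (len 9), cursors c1@4 c2@6, authorship .........
After op 2 (move_right): buffer="ocqwedmzj" (len 9), cursors c1@5 c2@7, authorship .........
After op 3 (insert('a')): buffer="ocqweadmazj" (len 11), cursors c1@6 c2@9, authorship .....1..2..
After op 4 (delete): buffer="ocqwedmzj" (len 9), cursors c1@5 c2@7, authorship .........
After op 5 (insert('p')): buffer="ocqwepdmpzj" (len 11), cursors c1@6 c2@9, authorship .....1..2..
After op 6 (move_left): buffer="ocqwepdmpzj" (len 11), cursors c1@5 c2@8, authorship .....1..2..

Answer: ocqwepdmpzj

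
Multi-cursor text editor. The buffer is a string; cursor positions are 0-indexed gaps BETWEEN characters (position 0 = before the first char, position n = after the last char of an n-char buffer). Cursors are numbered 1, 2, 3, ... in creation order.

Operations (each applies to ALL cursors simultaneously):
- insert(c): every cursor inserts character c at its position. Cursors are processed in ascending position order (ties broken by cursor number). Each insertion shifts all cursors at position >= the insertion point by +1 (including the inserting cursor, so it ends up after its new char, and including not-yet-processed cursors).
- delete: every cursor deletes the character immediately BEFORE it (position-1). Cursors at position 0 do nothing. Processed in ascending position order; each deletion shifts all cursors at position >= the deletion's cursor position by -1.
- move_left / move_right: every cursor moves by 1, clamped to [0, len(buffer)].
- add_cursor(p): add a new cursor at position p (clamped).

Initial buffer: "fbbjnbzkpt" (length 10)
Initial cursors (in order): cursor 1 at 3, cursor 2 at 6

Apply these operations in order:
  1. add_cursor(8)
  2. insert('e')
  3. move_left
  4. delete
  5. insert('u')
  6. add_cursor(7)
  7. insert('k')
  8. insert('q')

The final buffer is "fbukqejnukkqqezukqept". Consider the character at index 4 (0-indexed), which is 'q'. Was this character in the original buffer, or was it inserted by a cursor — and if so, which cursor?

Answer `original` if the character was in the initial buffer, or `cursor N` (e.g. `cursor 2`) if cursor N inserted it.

Answer: cursor 1

Derivation:
After op 1 (add_cursor(8)): buffer="fbbjnbzkpt" (len 10), cursors c1@3 c2@6 c3@8, authorship ..........
After op 2 (insert('e')): buffer="fbbejnbezkept" (len 13), cursors c1@4 c2@8 c3@11, authorship ...1...2..3..
After op 3 (move_left): buffer="fbbejnbezkept" (len 13), cursors c1@3 c2@7 c3@10, authorship ...1...2..3..
After op 4 (delete): buffer="fbejnezept" (len 10), cursors c1@2 c2@5 c3@7, authorship ..1..2.3..
After op 5 (insert('u')): buffer="fbuejnuezuept" (len 13), cursors c1@3 c2@7 c3@10, authorship ..11..22.33..
After op 6 (add_cursor(7)): buffer="fbuejnuezuept" (len 13), cursors c1@3 c2@7 c4@7 c3@10, authorship ..11..22.33..
After op 7 (insert('k')): buffer="fbukejnukkezukept" (len 17), cursors c1@4 c2@10 c4@10 c3@14, authorship ..111..2242.333..
After op 8 (insert('q')): buffer="fbukqejnukkqqezukqept" (len 21), cursors c1@5 c2@13 c4@13 c3@18, authorship ..1111..224242.3333..
Authorship (.=original, N=cursor N): . . 1 1 1 1 . . 2 2 4 2 4 2 . 3 3 3 3 . .
Index 4: author = 1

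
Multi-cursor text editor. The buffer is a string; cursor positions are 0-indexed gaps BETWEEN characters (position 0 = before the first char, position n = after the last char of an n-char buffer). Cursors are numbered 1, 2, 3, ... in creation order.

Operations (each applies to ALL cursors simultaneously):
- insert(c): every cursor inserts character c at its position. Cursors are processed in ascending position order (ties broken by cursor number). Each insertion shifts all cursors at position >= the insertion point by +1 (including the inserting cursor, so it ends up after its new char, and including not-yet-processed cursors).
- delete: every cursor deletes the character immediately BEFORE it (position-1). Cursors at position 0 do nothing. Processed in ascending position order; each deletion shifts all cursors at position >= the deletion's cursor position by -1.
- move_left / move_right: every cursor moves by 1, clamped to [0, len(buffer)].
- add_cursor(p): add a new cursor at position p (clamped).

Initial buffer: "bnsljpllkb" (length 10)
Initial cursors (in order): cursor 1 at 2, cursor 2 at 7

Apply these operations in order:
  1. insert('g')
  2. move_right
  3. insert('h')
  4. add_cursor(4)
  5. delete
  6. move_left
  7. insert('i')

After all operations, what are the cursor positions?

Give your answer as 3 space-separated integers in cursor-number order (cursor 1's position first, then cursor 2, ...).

After op 1 (insert('g')): buffer="bngsljplglkb" (len 12), cursors c1@3 c2@9, authorship ..1.....2...
After op 2 (move_right): buffer="bngsljplglkb" (len 12), cursors c1@4 c2@10, authorship ..1.....2...
After op 3 (insert('h')): buffer="bngshljplglhkb" (len 14), cursors c1@5 c2@12, authorship ..1.1....2.2..
After op 4 (add_cursor(4)): buffer="bngshljplglhkb" (len 14), cursors c3@4 c1@5 c2@12, authorship ..1.1....2.2..
After op 5 (delete): buffer="bngljplglkb" (len 11), cursors c1@3 c3@3 c2@9, authorship ..1....2...
After op 6 (move_left): buffer="bngljplglkb" (len 11), cursors c1@2 c3@2 c2@8, authorship ..1....2...
After op 7 (insert('i')): buffer="bniigljplgilkb" (len 14), cursors c1@4 c3@4 c2@11, authorship ..131....22...

Answer: 4 11 4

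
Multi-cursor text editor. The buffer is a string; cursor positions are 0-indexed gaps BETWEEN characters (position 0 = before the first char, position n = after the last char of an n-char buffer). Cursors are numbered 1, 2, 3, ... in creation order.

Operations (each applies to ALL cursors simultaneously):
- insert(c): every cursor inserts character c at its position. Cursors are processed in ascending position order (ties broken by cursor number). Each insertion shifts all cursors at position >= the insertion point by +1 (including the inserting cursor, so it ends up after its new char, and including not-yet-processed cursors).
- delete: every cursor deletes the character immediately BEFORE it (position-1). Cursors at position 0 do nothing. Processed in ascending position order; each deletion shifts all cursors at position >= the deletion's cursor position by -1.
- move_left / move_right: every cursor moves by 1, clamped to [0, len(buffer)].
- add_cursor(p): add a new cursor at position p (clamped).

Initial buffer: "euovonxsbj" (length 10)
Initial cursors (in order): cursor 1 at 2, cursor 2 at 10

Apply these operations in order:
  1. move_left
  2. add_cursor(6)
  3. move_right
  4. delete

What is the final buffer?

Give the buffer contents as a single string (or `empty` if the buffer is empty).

Answer: eovonsb

Derivation:
After op 1 (move_left): buffer="euovonxsbj" (len 10), cursors c1@1 c2@9, authorship ..........
After op 2 (add_cursor(6)): buffer="euovonxsbj" (len 10), cursors c1@1 c3@6 c2@9, authorship ..........
After op 3 (move_right): buffer="euovonxsbj" (len 10), cursors c1@2 c3@7 c2@10, authorship ..........
After op 4 (delete): buffer="eovonsb" (len 7), cursors c1@1 c3@5 c2@7, authorship .......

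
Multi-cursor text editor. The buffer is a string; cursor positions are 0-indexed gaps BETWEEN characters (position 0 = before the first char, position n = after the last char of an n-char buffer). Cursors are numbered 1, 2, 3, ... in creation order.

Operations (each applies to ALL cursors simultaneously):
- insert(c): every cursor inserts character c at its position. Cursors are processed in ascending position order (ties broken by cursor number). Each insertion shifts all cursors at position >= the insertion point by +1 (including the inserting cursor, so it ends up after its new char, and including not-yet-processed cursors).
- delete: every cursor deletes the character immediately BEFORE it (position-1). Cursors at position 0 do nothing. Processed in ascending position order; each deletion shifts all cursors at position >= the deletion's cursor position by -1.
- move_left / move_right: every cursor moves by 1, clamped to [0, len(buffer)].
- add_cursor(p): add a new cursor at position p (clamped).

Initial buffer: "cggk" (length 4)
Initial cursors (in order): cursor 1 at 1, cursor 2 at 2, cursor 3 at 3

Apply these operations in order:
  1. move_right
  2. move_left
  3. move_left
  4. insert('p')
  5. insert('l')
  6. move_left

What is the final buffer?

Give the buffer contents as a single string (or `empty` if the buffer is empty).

Answer: plcplgplgk

Derivation:
After op 1 (move_right): buffer="cggk" (len 4), cursors c1@2 c2@3 c3@4, authorship ....
After op 2 (move_left): buffer="cggk" (len 4), cursors c1@1 c2@2 c3@3, authorship ....
After op 3 (move_left): buffer="cggk" (len 4), cursors c1@0 c2@1 c3@2, authorship ....
After op 4 (insert('p')): buffer="pcpgpgk" (len 7), cursors c1@1 c2@3 c3@5, authorship 1.2.3..
After op 5 (insert('l')): buffer="plcplgplgk" (len 10), cursors c1@2 c2@5 c3@8, authorship 11.22.33..
After op 6 (move_left): buffer="plcplgplgk" (len 10), cursors c1@1 c2@4 c3@7, authorship 11.22.33..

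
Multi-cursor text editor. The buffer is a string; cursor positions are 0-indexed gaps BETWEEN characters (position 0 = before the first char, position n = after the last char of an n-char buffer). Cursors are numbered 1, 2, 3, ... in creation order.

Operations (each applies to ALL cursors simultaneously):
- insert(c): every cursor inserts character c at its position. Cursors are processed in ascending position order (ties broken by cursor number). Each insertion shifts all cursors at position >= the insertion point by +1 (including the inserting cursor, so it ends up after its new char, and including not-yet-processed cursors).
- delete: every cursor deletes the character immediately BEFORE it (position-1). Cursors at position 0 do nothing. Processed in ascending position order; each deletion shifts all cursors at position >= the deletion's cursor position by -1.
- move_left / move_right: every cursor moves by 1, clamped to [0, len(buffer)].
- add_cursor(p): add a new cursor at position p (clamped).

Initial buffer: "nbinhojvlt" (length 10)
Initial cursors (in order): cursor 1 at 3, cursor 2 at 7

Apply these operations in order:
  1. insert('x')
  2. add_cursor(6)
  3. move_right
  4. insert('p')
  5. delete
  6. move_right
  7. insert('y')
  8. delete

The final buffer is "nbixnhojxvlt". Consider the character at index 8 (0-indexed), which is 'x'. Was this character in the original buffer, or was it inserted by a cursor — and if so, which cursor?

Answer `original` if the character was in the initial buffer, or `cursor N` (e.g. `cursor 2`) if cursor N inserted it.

Answer: cursor 2

Derivation:
After op 1 (insert('x')): buffer="nbixnhojxvlt" (len 12), cursors c1@4 c2@9, authorship ...1....2...
After op 2 (add_cursor(6)): buffer="nbixnhojxvlt" (len 12), cursors c1@4 c3@6 c2@9, authorship ...1....2...
After op 3 (move_right): buffer="nbixnhojxvlt" (len 12), cursors c1@5 c3@7 c2@10, authorship ...1....2...
After op 4 (insert('p')): buffer="nbixnphopjxvplt" (len 15), cursors c1@6 c3@9 c2@13, authorship ...1.1..3.2.2..
After op 5 (delete): buffer="nbixnhojxvlt" (len 12), cursors c1@5 c3@7 c2@10, authorship ...1....2...
After op 6 (move_right): buffer="nbixnhojxvlt" (len 12), cursors c1@6 c3@8 c2@11, authorship ...1....2...
After op 7 (insert('y')): buffer="nbixnhyojyxvlyt" (len 15), cursors c1@7 c3@10 c2@14, authorship ...1..1..32..2.
After op 8 (delete): buffer="nbixnhojxvlt" (len 12), cursors c1@6 c3@8 c2@11, authorship ...1....2...
Authorship (.=original, N=cursor N): . . . 1 . . . . 2 . . .
Index 8: author = 2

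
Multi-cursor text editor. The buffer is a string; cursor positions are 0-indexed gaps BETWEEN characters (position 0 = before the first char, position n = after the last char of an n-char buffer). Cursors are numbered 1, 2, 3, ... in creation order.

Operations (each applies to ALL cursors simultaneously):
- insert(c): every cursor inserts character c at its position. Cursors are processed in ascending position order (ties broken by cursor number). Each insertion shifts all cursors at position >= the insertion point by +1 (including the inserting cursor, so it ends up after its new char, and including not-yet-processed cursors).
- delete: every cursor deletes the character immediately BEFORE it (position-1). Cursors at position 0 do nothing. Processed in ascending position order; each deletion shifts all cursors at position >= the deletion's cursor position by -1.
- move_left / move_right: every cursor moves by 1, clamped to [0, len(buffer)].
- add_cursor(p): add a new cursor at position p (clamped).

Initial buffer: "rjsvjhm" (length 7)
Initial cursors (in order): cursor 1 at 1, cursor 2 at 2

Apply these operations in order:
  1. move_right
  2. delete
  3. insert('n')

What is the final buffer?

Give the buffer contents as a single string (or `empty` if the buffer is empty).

After op 1 (move_right): buffer="rjsvjhm" (len 7), cursors c1@2 c2@3, authorship .......
After op 2 (delete): buffer="rvjhm" (len 5), cursors c1@1 c2@1, authorship .....
After op 3 (insert('n')): buffer="rnnvjhm" (len 7), cursors c1@3 c2@3, authorship .12....

Answer: rnnvjhm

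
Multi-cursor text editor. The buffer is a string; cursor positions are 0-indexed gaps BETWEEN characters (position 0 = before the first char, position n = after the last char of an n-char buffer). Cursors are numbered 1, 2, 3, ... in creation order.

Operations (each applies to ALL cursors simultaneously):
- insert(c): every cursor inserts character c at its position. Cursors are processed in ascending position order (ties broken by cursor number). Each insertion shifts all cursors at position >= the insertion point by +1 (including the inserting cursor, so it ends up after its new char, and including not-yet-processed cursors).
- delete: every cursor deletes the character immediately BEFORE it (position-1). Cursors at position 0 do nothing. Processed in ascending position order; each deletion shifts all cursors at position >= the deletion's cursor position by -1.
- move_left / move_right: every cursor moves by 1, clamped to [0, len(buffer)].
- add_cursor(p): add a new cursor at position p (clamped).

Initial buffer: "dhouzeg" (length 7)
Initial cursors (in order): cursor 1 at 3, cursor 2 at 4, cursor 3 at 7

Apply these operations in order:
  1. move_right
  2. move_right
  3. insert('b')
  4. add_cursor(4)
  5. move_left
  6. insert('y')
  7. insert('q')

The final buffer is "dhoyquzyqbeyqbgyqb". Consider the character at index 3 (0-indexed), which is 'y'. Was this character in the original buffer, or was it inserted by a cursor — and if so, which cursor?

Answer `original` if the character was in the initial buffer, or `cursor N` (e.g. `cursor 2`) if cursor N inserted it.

Answer: cursor 4

Derivation:
After op 1 (move_right): buffer="dhouzeg" (len 7), cursors c1@4 c2@5 c3@7, authorship .......
After op 2 (move_right): buffer="dhouzeg" (len 7), cursors c1@5 c2@6 c3@7, authorship .......
After op 3 (insert('b')): buffer="dhouzbebgb" (len 10), cursors c1@6 c2@8 c3@10, authorship .....1.2.3
After op 4 (add_cursor(4)): buffer="dhouzbebgb" (len 10), cursors c4@4 c1@6 c2@8 c3@10, authorship .....1.2.3
After op 5 (move_left): buffer="dhouzbebgb" (len 10), cursors c4@3 c1@5 c2@7 c3@9, authorship .....1.2.3
After op 6 (insert('y')): buffer="dhoyuzybeybgyb" (len 14), cursors c4@4 c1@7 c2@10 c3@13, authorship ...4..11.22.33
After op 7 (insert('q')): buffer="dhoyquzyqbeyqbgyqb" (len 18), cursors c4@5 c1@9 c2@13 c3@17, authorship ...44..111.222.333
Authorship (.=original, N=cursor N): . . . 4 4 . . 1 1 1 . 2 2 2 . 3 3 3
Index 3: author = 4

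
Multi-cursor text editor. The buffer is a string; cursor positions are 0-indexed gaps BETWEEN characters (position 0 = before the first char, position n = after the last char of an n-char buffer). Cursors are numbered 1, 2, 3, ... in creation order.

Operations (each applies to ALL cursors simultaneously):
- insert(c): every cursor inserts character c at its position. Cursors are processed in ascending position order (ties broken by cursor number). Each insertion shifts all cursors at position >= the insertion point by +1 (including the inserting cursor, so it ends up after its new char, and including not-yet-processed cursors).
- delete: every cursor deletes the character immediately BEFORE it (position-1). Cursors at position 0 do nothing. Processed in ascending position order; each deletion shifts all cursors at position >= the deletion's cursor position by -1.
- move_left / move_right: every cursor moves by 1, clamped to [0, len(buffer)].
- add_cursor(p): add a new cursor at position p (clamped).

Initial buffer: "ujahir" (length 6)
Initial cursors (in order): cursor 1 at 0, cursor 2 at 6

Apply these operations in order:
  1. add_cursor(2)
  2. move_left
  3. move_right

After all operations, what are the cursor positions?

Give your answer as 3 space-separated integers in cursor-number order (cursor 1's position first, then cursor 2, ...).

After op 1 (add_cursor(2)): buffer="ujahir" (len 6), cursors c1@0 c3@2 c2@6, authorship ......
After op 2 (move_left): buffer="ujahir" (len 6), cursors c1@0 c3@1 c2@5, authorship ......
After op 3 (move_right): buffer="ujahir" (len 6), cursors c1@1 c3@2 c2@6, authorship ......

Answer: 1 6 2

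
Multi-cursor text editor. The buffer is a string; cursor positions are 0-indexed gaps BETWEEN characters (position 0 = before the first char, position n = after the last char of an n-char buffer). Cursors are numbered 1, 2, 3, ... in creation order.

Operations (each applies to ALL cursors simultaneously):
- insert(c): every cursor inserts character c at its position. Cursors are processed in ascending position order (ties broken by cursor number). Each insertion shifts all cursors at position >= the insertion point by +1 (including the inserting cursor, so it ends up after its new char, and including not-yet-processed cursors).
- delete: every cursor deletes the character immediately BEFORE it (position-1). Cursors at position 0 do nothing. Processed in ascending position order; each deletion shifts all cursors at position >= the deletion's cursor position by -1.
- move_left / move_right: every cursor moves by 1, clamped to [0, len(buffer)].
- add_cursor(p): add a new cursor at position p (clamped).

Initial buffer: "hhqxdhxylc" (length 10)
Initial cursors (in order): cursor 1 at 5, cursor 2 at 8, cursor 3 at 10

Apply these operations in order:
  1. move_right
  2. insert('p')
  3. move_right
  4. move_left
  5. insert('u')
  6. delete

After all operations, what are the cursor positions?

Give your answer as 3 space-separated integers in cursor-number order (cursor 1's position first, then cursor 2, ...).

After op 1 (move_right): buffer="hhqxdhxylc" (len 10), cursors c1@6 c2@9 c3@10, authorship ..........
After op 2 (insert('p')): buffer="hhqxdhpxylpcp" (len 13), cursors c1@7 c2@11 c3@13, authorship ......1...2.3
After op 3 (move_right): buffer="hhqxdhpxylpcp" (len 13), cursors c1@8 c2@12 c3@13, authorship ......1...2.3
After op 4 (move_left): buffer="hhqxdhpxylpcp" (len 13), cursors c1@7 c2@11 c3@12, authorship ......1...2.3
After op 5 (insert('u')): buffer="hhqxdhpuxylpucup" (len 16), cursors c1@8 c2@13 c3@15, authorship ......11...22.33
After op 6 (delete): buffer="hhqxdhpxylpcp" (len 13), cursors c1@7 c2@11 c3@12, authorship ......1...2.3

Answer: 7 11 12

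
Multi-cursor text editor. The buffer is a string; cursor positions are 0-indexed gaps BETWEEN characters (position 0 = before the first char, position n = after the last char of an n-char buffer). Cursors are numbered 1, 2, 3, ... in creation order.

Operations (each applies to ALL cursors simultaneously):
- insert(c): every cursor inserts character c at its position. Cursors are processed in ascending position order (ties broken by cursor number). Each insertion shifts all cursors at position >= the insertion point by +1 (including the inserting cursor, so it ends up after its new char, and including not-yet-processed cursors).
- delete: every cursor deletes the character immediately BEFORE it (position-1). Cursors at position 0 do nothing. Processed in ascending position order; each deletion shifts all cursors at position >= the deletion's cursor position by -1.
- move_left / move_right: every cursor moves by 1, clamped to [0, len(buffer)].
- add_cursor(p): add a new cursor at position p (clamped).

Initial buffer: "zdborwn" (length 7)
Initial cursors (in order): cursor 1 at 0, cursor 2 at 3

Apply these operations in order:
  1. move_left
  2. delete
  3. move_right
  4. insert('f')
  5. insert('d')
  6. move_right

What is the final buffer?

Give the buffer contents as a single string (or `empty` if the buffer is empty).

Answer: zfdbfdorwn

Derivation:
After op 1 (move_left): buffer="zdborwn" (len 7), cursors c1@0 c2@2, authorship .......
After op 2 (delete): buffer="zborwn" (len 6), cursors c1@0 c2@1, authorship ......
After op 3 (move_right): buffer="zborwn" (len 6), cursors c1@1 c2@2, authorship ......
After op 4 (insert('f')): buffer="zfbforwn" (len 8), cursors c1@2 c2@4, authorship .1.2....
After op 5 (insert('d')): buffer="zfdbfdorwn" (len 10), cursors c1@3 c2@6, authorship .11.22....
After op 6 (move_right): buffer="zfdbfdorwn" (len 10), cursors c1@4 c2@7, authorship .11.22....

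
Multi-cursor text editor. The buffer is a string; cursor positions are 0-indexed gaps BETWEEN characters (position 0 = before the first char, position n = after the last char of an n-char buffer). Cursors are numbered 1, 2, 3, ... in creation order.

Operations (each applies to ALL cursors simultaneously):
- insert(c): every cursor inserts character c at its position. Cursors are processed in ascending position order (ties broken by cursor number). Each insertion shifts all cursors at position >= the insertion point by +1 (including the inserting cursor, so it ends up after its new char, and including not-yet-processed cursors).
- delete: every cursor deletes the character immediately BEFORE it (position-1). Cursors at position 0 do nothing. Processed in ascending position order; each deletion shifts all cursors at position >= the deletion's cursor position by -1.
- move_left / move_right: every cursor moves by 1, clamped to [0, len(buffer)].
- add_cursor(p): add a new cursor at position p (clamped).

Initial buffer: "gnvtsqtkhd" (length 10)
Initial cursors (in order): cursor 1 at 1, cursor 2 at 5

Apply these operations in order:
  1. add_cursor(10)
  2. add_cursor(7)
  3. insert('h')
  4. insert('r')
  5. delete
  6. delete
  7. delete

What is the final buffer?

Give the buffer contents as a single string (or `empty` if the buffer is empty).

After op 1 (add_cursor(10)): buffer="gnvtsqtkhd" (len 10), cursors c1@1 c2@5 c3@10, authorship ..........
After op 2 (add_cursor(7)): buffer="gnvtsqtkhd" (len 10), cursors c1@1 c2@5 c4@7 c3@10, authorship ..........
After op 3 (insert('h')): buffer="ghnvtshqthkhdh" (len 14), cursors c1@2 c2@7 c4@10 c3@14, authorship .1....2..4...3
After op 4 (insert('r')): buffer="ghrnvtshrqthrkhdhr" (len 18), cursors c1@3 c2@9 c4@13 c3@18, authorship .11....22..44...33
After op 5 (delete): buffer="ghnvtshqthkhdh" (len 14), cursors c1@2 c2@7 c4@10 c3@14, authorship .1....2..4...3
After op 6 (delete): buffer="gnvtsqtkhd" (len 10), cursors c1@1 c2@5 c4@7 c3@10, authorship ..........
After op 7 (delete): buffer="nvtqkh" (len 6), cursors c1@0 c2@3 c4@4 c3@6, authorship ......

Answer: nvtqkh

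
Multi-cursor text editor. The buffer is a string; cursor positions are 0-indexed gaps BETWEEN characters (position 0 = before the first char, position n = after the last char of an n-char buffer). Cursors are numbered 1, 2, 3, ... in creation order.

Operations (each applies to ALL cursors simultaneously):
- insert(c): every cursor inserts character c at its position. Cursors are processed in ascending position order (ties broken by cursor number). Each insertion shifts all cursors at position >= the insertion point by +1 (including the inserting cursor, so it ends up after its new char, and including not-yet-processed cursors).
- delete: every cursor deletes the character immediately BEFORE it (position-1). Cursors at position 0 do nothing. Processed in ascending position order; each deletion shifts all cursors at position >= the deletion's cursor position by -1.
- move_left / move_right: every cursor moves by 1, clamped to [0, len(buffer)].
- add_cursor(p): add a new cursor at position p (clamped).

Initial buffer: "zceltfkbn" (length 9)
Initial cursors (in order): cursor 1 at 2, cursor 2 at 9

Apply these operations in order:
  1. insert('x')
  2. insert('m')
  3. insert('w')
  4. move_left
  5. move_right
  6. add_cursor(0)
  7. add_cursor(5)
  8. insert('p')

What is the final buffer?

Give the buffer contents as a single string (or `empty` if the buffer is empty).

After op 1 (insert('x')): buffer="zcxeltfkbnx" (len 11), cursors c1@3 c2@11, authorship ..1.......2
After op 2 (insert('m')): buffer="zcxmeltfkbnxm" (len 13), cursors c1@4 c2@13, authorship ..11.......22
After op 3 (insert('w')): buffer="zcxmweltfkbnxmw" (len 15), cursors c1@5 c2@15, authorship ..111.......222
After op 4 (move_left): buffer="zcxmweltfkbnxmw" (len 15), cursors c1@4 c2@14, authorship ..111.......222
After op 5 (move_right): buffer="zcxmweltfkbnxmw" (len 15), cursors c1@5 c2@15, authorship ..111.......222
After op 6 (add_cursor(0)): buffer="zcxmweltfkbnxmw" (len 15), cursors c3@0 c1@5 c2@15, authorship ..111.......222
After op 7 (add_cursor(5)): buffer="zcxmweltfkbnxmw" (len 15), cursors c3@0 c1@5 c4@5 c2@15, authorship ..111.......222
After op 8 (insert('p')): buffer="pzcxmwppeltfkbnxmwp" (len 19), cursors c3@1 c1@8 c4@8 c2@19, authorship 3..11114.......2222

Answer: pzcxmwppeltfkbnxmwp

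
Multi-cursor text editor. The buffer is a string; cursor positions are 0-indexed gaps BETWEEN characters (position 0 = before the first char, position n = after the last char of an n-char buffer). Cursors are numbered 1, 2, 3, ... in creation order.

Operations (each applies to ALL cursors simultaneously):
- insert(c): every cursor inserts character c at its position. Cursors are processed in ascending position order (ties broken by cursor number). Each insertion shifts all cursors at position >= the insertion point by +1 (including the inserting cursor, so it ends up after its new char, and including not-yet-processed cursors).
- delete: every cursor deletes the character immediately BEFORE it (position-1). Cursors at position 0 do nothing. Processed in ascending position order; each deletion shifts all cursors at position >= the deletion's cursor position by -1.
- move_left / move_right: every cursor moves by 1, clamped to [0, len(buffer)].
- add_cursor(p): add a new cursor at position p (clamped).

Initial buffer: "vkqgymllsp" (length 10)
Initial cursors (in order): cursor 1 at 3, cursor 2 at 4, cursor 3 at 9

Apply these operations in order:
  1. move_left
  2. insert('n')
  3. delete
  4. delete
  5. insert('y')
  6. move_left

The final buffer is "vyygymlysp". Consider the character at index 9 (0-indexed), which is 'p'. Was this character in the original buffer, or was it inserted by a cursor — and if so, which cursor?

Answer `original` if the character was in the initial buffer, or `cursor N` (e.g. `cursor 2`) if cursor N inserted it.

After op 1 (move_left): buffer="vkqgymllsp" (len 10), cursors c1@2 c2@3 c3@8, authorship ..........
After op 2 (insert('n')): buffer="vknqngymllnsp" (len 13), cursors c1@3 c2@5 c3@11, authorship ..1.2.....3..
After op 3 (delete): buffer="vkqgymllsp" (len 10), cursors c1@2 c2@3 c3@8, authorship ..........
After op 4 (delete): buffer="vgymlsp" (len 7), cursors c1@1 c2@1 c3@5, authorship .......
After op 5 (insert('y')): buffer="vyygymlysp" (len 10), cursors c1@3 c2@3 c3@8, authorship .12....3..
After op 6 (move_left): buffer="vyygymlysp" (len 10), cursors c1@2 c2@2 c3@7, authorship .12....3..
Authorship (.=original, N=cursor N): . 1 2 . . . . 3 . .
Index 9: author = original

Answer: original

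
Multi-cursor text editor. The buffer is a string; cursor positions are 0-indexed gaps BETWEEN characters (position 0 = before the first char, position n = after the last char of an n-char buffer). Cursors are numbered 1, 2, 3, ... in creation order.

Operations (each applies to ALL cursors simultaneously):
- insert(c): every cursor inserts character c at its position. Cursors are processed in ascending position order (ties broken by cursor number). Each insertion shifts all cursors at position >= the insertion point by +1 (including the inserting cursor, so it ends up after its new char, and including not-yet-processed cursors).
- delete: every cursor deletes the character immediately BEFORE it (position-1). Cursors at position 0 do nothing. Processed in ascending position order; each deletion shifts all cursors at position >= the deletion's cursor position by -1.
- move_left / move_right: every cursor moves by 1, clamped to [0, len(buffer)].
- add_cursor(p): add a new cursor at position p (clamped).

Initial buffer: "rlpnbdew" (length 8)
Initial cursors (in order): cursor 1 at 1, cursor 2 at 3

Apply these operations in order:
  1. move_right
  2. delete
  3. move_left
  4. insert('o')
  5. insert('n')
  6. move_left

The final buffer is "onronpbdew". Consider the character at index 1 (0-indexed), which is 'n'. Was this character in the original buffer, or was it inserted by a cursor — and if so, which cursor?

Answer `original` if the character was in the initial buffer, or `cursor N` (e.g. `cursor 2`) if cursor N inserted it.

After op 1 (move_right): buffer="rlpnbdew" (len 8), cursors c1@2 c2@4, authorship ........
After op 2 (delete): buffer="rpbdew" (len 6), cursors c1@1 c2@2, authorship ......
After op 3 (move_left): buffer="rpbdew" (len 6), cursors c1@0 c2@1, authorship ......
After op 4 (insert('o')): buffer="oropbdew" (len 8), cursors c1@1 c2@3, authorship 1.2.....
After op 5 (insert('n')): buffer="onronpbdew" (len 10), cursors c1@2 c2@5, authorship 11.22.....
After op 6 (move_left): buffer="onronpbdew" (len 10), cursors c1@1 c2@4, authorship 11.22.....
Authorship (.=original, N=cursor N): 1 1 . 2 2 . . . . .
Index 1: author = 1

Answer: cursor 1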